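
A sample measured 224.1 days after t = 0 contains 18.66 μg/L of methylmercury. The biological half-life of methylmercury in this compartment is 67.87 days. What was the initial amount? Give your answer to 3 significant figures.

184 μg/L

Number of half-lives elapsed: n = 224.1/67.87 ≈ 3.3019.
A₀ = A × 2^n = 18.66 × 2^3.3019 = 18.66 × 9.8621 ≈ 184.03 μg/L.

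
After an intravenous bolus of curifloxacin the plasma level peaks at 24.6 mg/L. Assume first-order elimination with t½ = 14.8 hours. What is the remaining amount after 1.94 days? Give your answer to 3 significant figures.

2.78 mg/L

Convert the elapsed time: 1.94 days = 46.56 hours.
Number of half-lives: n = 46.56/14.8 ≈ 3.1459.
Remaining = 24.6 × (1/2)^3.1459 = 24.6 × 0.11297 ≈ 2.7791 mg/L.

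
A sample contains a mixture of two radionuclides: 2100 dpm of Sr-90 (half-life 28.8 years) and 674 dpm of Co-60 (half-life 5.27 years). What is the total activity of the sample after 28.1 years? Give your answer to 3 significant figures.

Sr-90: 2100 × (1/2)^(28.1/28.8) = 2100 × (1/2)^0.97569 ≈ 1067.8 dpm.
Co-60: 674 × (1/2)^(28.1/5.27) = 674 × (1/2)^5.3321 ≈ 16.732 dpm.
Total = 1067.8 + 16.732 ≈ 1084.6 dpm.

1080 dpm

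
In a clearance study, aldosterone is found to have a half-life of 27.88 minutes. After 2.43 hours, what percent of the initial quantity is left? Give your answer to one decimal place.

2.7%

2.43 hours = 145.8 minutes.
n = 145.8/27.88 ≈ 5.2296 half-lives.
Fraction remaining = (1/2)^5.2296 ≈ 0.026653, i.e. 2.6653%.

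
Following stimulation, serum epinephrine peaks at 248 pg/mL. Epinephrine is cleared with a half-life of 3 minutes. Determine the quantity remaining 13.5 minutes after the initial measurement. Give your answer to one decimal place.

11.0 pg/mL

Number of half-lives: n = 13.5/3 ≈ 4.5.
Remaining = 248 × (1/2)^4.5 = 248 × 0.044194 ≈ 10.96 pg/mL.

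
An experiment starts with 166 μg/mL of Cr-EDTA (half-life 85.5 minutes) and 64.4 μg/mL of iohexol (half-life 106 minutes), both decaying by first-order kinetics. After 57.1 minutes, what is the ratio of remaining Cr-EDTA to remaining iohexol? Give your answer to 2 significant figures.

Cr-EDTA: 166 × (1/2)^(57.1/85.5) = 166 × (1/2)^0.66784 ≈ 104.49 μg/mL.
iohexol: 64.4 × (1/2)^(57.1/106) = 64.4 × (1/2)^0.53868 ≈ 44.333 μg/mL.
Ratio ≈ 104.49 / 44.333 ≈ 2.3569.

2.4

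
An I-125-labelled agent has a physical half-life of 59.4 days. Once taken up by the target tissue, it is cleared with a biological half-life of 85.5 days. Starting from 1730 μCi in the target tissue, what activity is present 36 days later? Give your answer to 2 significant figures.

1/t_eff = 1/t_phys + 1/t_biol = 1/59.4 + 1/85.5 = 0.028531 per day.
t_eff = 59.4 × 85.5 / (59.4 + 85.5) ≈ 35.05 days.
Remaining = 1730 × (1/2)^(36/35.05) = 1730 × (1/2)^1.0271 ≈ 848.9 μCi.

850 μCi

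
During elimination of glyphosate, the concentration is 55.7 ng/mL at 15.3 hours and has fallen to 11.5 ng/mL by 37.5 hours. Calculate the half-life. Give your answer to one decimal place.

9.8 hours

Over Δt = 37.5 − 15.3 = 22.2 hours, the level fell by a factor of 55.7/11.5 ≈ 4.8435.
n = log₂(4.8435) ≈ 2.276 half-lives, so t½ = 22.2/2.276 ≈ 9.7538 hours.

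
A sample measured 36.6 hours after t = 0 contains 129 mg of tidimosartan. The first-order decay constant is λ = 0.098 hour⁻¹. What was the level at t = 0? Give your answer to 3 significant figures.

4660 mg

t½ = ln 2 / λ = 0.69315 / 0.098 ≈ 7.0729 hours.
Number of half-lives elapsed: n = 36.6/7.0729 ≈ 5.1747.
A₀ = A × 2^n = 129 × 2^5.1747 = 129 × 36.118 ≈ 4659.3 mg.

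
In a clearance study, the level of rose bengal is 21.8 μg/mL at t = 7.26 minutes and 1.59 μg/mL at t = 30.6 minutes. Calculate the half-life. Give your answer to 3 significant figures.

6.18 minutes

Over Δt = 30.6 − 7.26 = 23.34 minutes, the level fell by a factor of 21.8/1.59 ≈ 13.711.
n = log₂(13.711) ≈ 3.7772 half-lives, so t½ = 23.34/3.7772 ≈ 6.1791 minutes.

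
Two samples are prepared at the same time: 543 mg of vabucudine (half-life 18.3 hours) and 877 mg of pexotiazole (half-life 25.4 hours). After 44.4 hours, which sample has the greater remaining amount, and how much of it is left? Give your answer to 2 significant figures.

pexotiazole, 260 mg

vabucudine: 543 × (1/2)^2.4262 ≈ 101.03 mg.
pexotiazole: 877 × (1/2)^1.748 ≈ 261.09 mg.
Pexotiazole has more remaining, at ≈ 261.09 mg.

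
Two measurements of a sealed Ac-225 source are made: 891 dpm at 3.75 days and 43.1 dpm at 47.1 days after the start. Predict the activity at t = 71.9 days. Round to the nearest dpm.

8 dpm

Over Δt = 47.1 − 3.75 = 43.35 days, the level fell by a factor of 891/43.1 ≈ 20.673.
n = log₂(20.673) ≈ 4.3697 half-lives, so t½ = 43.35/4.3697 ≈ 9.9207 days.
From t = 47.1 to t = 71.9: 43.1 × (1/2)^((71.9−47.1)/9.9207) ≈ 7.62 dpm.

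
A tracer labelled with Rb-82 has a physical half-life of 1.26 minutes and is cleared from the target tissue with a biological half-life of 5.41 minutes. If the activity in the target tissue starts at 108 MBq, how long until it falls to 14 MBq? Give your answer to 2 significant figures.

1/t_eff = 1/t_phys + 1/t_biol = 1/1.26 + 1/5.41 = 0.97849 per minute.
t_eff = 1.26 × 5.41 / (1.26 + 5.41) ≈ 1.022 minutes.
n = log₂(108/14) ≈ 2.9475; t = 2.9475 × 1.022 ≈ 3.0123 minutes.

3.0 minutes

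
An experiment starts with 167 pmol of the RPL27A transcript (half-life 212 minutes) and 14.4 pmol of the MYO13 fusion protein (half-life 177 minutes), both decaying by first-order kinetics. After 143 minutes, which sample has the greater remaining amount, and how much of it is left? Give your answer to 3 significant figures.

RPL27A transcript, 105 pmol

RPL27A transcript: 167 × (1/2)^0.67453 ≈ 104.63 pmol.
MYO13 fusion protein: 14.4 × (1/2)^0.80791 ≈ 8.2254 pmol.
RPL27A transcript has more remaining, at ≈ 104.63 pmol.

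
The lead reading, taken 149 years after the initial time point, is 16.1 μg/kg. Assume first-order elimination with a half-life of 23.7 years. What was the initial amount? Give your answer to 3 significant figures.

Number of half-lives elapsed: n = 149/23.7 ≈ 6.2869.
A₀ = A × 2^n = 16.1 × 2^6.2869 = 16.1 × 78.082 ≈ 1257.1 μg/kg.

1260 μg/kg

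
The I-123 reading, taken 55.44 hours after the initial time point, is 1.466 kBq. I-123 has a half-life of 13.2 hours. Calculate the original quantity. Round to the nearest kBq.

Number of half-lives elapsed: n = 55.44/13.2 ≈ 4.2.
A₀ = A × 2^n = 1.466 × 2^4.2 = 1.466 × 18.379 ≈ 26.944 kBq.

27 kBq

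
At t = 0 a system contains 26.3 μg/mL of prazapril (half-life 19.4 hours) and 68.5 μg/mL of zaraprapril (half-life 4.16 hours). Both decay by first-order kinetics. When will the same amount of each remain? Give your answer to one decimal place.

Set 26.3·(1/2)^(t/19.4) = 68.5·(1/2)^(t/4.16).
Taking log₂: log₂(26.3/68.5) = t·(1/19.4 − 1/4.16).
log₂(0.38394) = -1.381; 1/19.4 − 1/4.16 = -0.18884.
t = -1.381 / -0.18884 ≈ 7.3134 hours.

7.3 hours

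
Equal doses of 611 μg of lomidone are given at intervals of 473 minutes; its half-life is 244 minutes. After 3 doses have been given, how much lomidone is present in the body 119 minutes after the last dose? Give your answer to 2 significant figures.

The 3 doses were given 1065, 592, 119 minutes ago.
Total = 611·(1/2)^(1065/244) + 611·(1/2)^(592/244) + 611·(1/2)^(119/244)
      = 29.656 + 113.68 + 435.74 ≈ 579.07 μg.

580 μg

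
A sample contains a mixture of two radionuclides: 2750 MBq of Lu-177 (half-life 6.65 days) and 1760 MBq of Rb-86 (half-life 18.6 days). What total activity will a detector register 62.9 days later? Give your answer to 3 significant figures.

173 MBq

Lu-177: 2750 × (1/2)^(62.9/6.65) = 2750 × (1/2)^9.4586 ≈ 3.9084 MBq.
Rb-86: 1760 × (1/2)^(62.9/18.6) = 1760 × (1/2)^3.3817 ≈ 168.85 MBq.
Total = 3.9084 + 168.85 ≈ 172.76 MBq.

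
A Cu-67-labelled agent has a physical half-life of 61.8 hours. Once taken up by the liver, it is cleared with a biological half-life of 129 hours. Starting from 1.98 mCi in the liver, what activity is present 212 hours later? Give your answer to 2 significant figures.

0.059 mCi

1/t_eff = 1/t_phys + 1/t_biol = 1/61.8 + 1/129 = 0.023933 per hour.
t_eff = 61.8 × 129 / (61.8 + 129) ≈ 41.783 hours.
Remaining = 1.98 × (1/2)^(212/41.783) = 1.98 × (1/2)^5.0738 ≈ 0.058788 mCi.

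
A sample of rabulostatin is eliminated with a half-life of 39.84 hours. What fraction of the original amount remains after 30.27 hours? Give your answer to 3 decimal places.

n = 30.27/39.84 ≈ 0.75979 half-lives.
Fraction remaining = (1/2)^0.75979 ≈ 0.59058.

0.591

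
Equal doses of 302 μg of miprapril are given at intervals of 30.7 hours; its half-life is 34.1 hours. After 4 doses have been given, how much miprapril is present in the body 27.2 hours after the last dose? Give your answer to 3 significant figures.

343 μg

The 4 doses were given 119.3, 88.6, 57.9, 27.2 hours ago.
Total = 302·(1/2)^(119.3/34.1) + 302·(1/2)^(88.6/34.1) + 302·(1/2)^(57.9/34.1) + 302·(1/2)^(27.2/34.1)
      = 26.72 + 49.872 + 93.084 + 173.74 ≈ 343.41 μg.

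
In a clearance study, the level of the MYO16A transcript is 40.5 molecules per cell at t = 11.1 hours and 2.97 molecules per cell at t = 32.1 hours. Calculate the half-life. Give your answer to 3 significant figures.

5.57 hours

Over Δt = 32.1 − 11.1 = 21 hours, the level fell by a factor of 40.5/2.97 ≈ 13.636.
n = log₂(13.636) ≈ 3.7694 half-lives, so t½ = 21/3.7694 ≈ 5.5712 hours.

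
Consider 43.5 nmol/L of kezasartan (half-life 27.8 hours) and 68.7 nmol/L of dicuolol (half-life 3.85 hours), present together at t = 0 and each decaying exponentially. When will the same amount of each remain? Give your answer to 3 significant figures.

Set 43.5·(1/2)^(t/27.8) = 68.7·(1/2)^(t/3.85).
Taking log₂: log₂(43.5/68.7) = t·(1/27.8 − 1/3.85).
log₂(0.63319) = -0.65929; 1/27.8 − 1/3.85 = -0.22377.
t = -0.65929 / -0.22377 ≈ 2.9463 hours.

2.95 hours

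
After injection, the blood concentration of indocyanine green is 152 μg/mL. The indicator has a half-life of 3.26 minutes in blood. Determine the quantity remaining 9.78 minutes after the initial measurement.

Elapsed time is 3 half-lives (9.78/3.26).
Each half-life halves the amount: 152 × (1/2)^3 = 152/8 = 19 μg/mL.

19 μg/mL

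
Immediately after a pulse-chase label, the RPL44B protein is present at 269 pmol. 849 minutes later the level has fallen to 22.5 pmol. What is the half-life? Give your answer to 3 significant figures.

237 minutes

A/A₀ = 22.5/269 ≈ 0.083643.
n = log₂(11.956) ≈ 3.5796 half-lives elapsed in 849 minutes.
t½ = 849/3.5796 ≈ 237.18 minutes.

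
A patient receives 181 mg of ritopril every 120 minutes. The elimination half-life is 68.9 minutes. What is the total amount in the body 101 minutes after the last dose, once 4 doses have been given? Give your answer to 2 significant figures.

The 4 doses were given 461, 341, 221, 101 minutes ago.
Total = 181·(1/2)^(461/68.9) + 181·(1/2)^(341/68.9) + 181·(1/2)^(221/68.9) + 181·(1/2)^(101/68.9)
      = 1.752 + 5.859 + 19.593 + 65.524 ≈ 92.728 mg.

93 mg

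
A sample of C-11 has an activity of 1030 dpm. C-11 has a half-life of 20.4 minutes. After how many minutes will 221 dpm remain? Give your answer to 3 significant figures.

45.3 minutes

Fraction remaining = 221/1030 ≈ 0.21456.
n = log₂(1030/221) = ln(4.6606)/ln 2 ≈ 2.2205 half-lives.
t = n × t½ = 2.2205 × 20.4 ≈ 45.299 minutes.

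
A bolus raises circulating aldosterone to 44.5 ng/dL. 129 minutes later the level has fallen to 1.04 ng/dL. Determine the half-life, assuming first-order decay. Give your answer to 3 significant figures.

A/A₀ = 1.04/44.5 ≈ 0.023371.
n = log₂(42.788) ≈ 5.4191 half-lives elapsed in 129 minutes.
t½ = 129/5.4191 ≈ 23.804 minutes.

23.8 minutes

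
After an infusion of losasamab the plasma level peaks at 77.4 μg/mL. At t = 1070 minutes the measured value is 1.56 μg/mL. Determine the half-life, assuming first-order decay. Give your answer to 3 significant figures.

A/A₀ = 1.56/77.4 ≈ 0.020155.
n = log₂(49.615) ≈ 5.6327 half-lives elapsed in 1070 minutes.
t½ = 1070/5.6327 ≈ 189.96 minutes.

190 minutes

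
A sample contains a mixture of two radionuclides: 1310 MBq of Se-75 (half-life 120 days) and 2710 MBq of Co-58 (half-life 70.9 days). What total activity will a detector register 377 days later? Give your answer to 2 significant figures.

220 MBq

Se-75: 1310 × (1/2)^(377/120) = 1310 × (1/2)^3.1417 ≈ 148.43 MBq.
Co-58: 2710 × (1/2)^(377/70.9) = 2710 × (1/2)^5.3173 ≈ 67.965 MBq.
Total = 148.43 + 67.965 ≈ 216.4 MBq.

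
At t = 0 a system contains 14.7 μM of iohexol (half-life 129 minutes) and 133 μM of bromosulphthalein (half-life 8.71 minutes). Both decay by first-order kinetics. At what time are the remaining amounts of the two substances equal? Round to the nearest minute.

30 minutes

Set 14.7·(1/2)^(t/129) = 133·(1/2)^(t/8.71).
Taking log₂: log₂(14.7/133) = t·(1/129 − 1/8.71).
log₂(0.11053) = -3.1775; 1/129 − 1/8.71 = -0.10706.
t = -3.1775 / -0.10706 ≈ 29.68 minutes.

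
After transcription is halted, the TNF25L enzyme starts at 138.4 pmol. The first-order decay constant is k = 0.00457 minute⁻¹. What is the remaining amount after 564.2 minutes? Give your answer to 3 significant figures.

t½ = ln 2 / k = 0.69315 / 0.00457 ≈ 151.67 minutes.
Number of half-lives: n = 564.2/151.67 ≈ 3.7198.
Remaining = 138.4 × (1/2)^3.7198 = 138.4 × 0.075896 ≈ 10.504 pmol.

10.5 pmol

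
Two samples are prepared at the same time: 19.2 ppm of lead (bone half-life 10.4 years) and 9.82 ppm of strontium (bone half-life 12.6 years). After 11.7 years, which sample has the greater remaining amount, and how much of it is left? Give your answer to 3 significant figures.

lead, 8.80 ppm

lead: 19.2 × (1/2)^1.125 ≈ 8.8032 ppm.
strontium: 9.82 × (1/2)^0.92857 ≈ 5.1592 ppm.
Lead has more remaining, at ≈ 8.8032 ppm.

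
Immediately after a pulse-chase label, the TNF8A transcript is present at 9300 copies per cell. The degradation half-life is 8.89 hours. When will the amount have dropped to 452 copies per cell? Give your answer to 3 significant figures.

38.8 hours

Fraction remaining = 452/9300 ≈ 0.048602.
n = log₂(9300/452) = ln(20.575)/ln 2 ≈ 4.3628 half-lives.
t = n × t½ = 4.3628 × 8.89 ≈ 38.786 hours.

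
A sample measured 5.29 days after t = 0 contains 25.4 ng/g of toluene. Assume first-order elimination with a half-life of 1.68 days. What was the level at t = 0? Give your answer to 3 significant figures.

225 ng/g

Number of half-lives elapsed: n = 5.29/1.68 ≈ 3.1488.
A₀ = A × 2^n = 25.4 × 2^3.1488 = 25.4 × 8.8692 ≈ 225.28 ng/g.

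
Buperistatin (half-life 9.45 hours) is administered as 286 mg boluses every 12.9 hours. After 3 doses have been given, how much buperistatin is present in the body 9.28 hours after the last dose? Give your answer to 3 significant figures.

223 mg

The 3 doses were given 35.08, 22.18, 9.28 hours ago.
Total = 286·(1/2)^(35.08/9.45) + 286·(1/2)^(22.18/9.45) + 286·(1/2)^(9.28/9.45)
      = 21.822 + 56.211 + 144.79 ≈ 222.83 mg.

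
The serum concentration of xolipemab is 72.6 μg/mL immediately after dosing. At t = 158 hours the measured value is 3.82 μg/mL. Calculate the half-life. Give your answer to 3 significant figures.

37.2 hours

A/A₀ = 3.82/72.6 ≈ 0.052617.
n = log₂(19.005) ≈ 4.2483 half-lives elapsed in 158 hours.
t½ = 158/4.2483 ≈ 37.191 hours.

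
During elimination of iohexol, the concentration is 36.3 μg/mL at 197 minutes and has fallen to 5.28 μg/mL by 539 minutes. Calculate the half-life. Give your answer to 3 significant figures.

Over Δt = 539 − 197 = 342 minutes, the level fell by a factor of 36.3/5.28 ≈ 6.875.
n = log₂(6.875) ≈ 2.7814 half-lives, so t½ = 342/2.7814 ≈ 122.96 minutes.

123 minutes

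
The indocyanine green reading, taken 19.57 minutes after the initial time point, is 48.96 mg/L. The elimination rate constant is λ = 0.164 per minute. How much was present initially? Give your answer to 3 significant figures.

t½ = ln 2 / λ = 0.69315 / 0.164 ≈ 4.2265 minutes.
Number of half-lives elapsed: n = 19.57/4.2265 ≈ 4.6303.
A₀ = A × 2^n = 48.96 × 2^4.6303 = 48.96 × 24.766 ≈ 1212.6 mg/L.

1210 mg/L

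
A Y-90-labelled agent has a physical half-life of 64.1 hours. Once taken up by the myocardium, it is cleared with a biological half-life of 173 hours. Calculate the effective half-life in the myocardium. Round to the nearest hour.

1/t_eff = 1/t_phys + 1/t_biol = 1/64.1 + 1/173 = 0.021381 per hour.
t_eff = 64.1 × 173 / (64.1 + 173) ≈ 46.771 hours.

47 hours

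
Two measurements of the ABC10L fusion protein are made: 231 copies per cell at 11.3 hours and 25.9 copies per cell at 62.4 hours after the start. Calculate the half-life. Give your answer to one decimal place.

Over Δt = 62.4 − 11.3 = 51.1 hours, the level fell by a factor of 231/25.9 ≈ 8.9189.
n = log₂(8.9189) ≈ 3.1569 half-lives, so t½ = 51.1/3.1569 ≈ 16.187 hours.

16.2 hours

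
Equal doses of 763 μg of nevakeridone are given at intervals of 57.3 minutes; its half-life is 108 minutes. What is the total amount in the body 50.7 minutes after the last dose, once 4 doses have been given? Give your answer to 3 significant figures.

The 4 doses were given 222.6, 165.3, 108, 50.7 minutes ago.
Total = 763·(1/2)^(222.6/108) + 763·(1/2)^(165.3/108) + 763·(1/2)^(108/108) + 763·(1/2)^(50.7/108)
      = 182.84 + 264.11 + 381.5 + 551.07 ≈ 1379.5 μg.

1380 μg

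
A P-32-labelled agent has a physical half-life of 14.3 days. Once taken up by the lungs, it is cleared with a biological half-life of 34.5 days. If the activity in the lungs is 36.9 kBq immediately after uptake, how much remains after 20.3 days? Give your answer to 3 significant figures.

1/t_eff = 1/t_phys + 1/t_biol = 1/14.3 + 1/34.5 = 0.098916 per day.
t_eff = 14.3 × 34.5 / (14.3 + 34.5) ≈ 10.11 days.
Remaining = 36.9 × (1/2)^(20.3/10.11) = 36.9 × (1/2)^2.008 ≈ 9.1741 kBq.

9.17 kBq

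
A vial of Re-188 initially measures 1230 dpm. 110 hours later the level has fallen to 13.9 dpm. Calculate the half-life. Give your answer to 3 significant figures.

17.0 hours

A/A₀ = 13.9/1230 ≈ 0.011301.
n = log₂(88.489) ≈ 6.4674 half-lives elapsed in 110 hours.
t½ = 110/6.4674 ≈ 17.008 hours.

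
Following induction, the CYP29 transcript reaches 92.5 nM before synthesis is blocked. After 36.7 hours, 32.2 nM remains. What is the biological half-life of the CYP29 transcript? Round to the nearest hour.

A/A₀ = 32.2/92.5 ≈ 0.34811.
n = log₂(2.8727) ≈ 1.5224 half-lives elapsed in 36.7 hours.
t½ = 36.7/1.5224 ≈ 24.107 hours.

24 hours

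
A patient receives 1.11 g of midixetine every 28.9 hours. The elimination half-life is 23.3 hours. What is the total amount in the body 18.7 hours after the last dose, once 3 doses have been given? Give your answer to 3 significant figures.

The 3 doses were given 76.5, 47.6, 18.7 hours ago.
Total = 1.11·(1/2)^(76.5/23.3) + 1.11·(1/2)^(47.6/23.3) + 1.11·(1/2)^(18.7/23.3)
      = 0.11402 + 0.26937 + 0.63639 ≈ 1.0198 g.

1.02 g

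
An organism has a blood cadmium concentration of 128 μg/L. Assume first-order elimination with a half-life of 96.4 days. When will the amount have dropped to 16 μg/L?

16/128 = 1/8, so 3 half-lives have elapsed.
t = 3 × 96.4 = 289.2 days.

289.2 days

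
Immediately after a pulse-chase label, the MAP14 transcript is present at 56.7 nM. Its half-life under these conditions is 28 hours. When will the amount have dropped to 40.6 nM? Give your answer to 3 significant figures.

Fraction remaining = 40.6/56.7 ≈ 0.71605.
n = log₂(56.7/40.6) = ln(1.3966)/ln 2 ≈ 0.48187 half-lives.
t = n × t½ = 0.48187 × 28 ≈ 13.492 hours.

13.5 hours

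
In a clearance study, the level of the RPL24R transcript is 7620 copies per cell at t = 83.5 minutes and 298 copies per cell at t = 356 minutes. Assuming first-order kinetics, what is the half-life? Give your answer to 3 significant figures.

58.3 minutes

Over Δt = 356 − 83.5 = 272.5 minutes, the level fell by a factor of 7620/298 ≈ 25.57.
n = log₂(25.57) ≈ 4.6764 half-lives, so t½ = 272.5/4.6764 ≈ 58.271 minutes.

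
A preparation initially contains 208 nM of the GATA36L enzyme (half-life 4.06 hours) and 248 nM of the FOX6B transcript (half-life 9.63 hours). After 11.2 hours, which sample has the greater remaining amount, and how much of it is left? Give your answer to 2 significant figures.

FOX6B transcript, 110 nM

GATA36L enzyme: 208 × (1/2)^2.7586 ≈ 30.735 nM.
FOX6B transcript: 248 × (1/2)^1.163 ≈ 110.75 nM.
FOX6B transcript has more remaining, at ≈ 110.75 nM.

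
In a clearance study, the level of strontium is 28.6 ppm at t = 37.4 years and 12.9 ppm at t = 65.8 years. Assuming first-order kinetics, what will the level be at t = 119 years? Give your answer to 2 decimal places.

Over Δt = 65.8 − 37.4 = 28.4 years, the level fell by a factor of 28.6/12.9 ≈ 2.2171.
n = log₂(2.2171) ≈ 1.1486 half-lives, so t½ = 28.4/1.1486 ≈ 24.725 years.
From t = 65.8 to t = 119: 12.9 × (1/2)^((119−65.8)/24.725) ≈ 2.9031 ppm.

2.90 ppm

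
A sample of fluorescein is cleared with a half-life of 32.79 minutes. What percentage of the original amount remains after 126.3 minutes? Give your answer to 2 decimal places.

n = 126.3/32.79 ≈ 3.8518 half-lives.
Fraction remaining = (1/2)^3.8518 ≈ 0.069262, i.e. 6.9262%.

6.93%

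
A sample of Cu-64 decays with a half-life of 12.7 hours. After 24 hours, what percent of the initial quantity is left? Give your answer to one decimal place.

27.0%

n = 24/12.7 ≈ 1.8898 half-lives.
Fraction remaining = (1/2)^1.8898 ≈ 0.26985, i.e. 26.985%.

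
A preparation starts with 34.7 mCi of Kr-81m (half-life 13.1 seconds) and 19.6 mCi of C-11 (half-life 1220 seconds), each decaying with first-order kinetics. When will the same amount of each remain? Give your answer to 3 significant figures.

10.9 seconds

Set 34.7·(1/2)^(t/13.1) = 19.6·(1/2)^(t/1220).
Taking log₂: log₂(34.7/19.6) = t·(1/13.1 − 1/1220).
log₂(1.7704) = 0.82408; 1/13.1 − 1/1220 = 0.075516.
t = 0.82408 / 0.075516 ≈ 10.913 seconds.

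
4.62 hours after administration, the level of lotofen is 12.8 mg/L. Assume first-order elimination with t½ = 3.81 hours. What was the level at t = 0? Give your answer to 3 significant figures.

29.7 mg/L

Number of half-lives elapsed: n = 4.62/3.81 ≈ 1.2126.
A₀ = A × 2^n = 12.8 × 2^1.2126 = 12.8 × 2.3175 ≈ 29.665 mg/L.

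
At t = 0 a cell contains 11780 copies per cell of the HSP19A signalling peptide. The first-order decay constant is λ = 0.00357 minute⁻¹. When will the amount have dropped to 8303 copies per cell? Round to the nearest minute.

98 minutes

t½ = ln 2 / λ = 0.69315 / 0.00357 ≈ 194.16 minutes.
Fraction remaining = 8303/11780 ≈ 0.70484.
n = log₂(11780/8303) = ln(1.4188)/ln 2 ≈ 0.50463 half-lives.
t = n × t½ = 0.50463 × 194.16 ≈ 97.979 minutes.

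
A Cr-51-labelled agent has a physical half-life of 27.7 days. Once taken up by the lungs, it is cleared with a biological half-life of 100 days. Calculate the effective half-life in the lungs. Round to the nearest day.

22 days

1/t_eff = 1/t_phys + 1/t_biol = 1/27.7 + 1/100 = 0.046101 per day.
t_eff = 27.7 × 100 / (27.7 + 100) ≈ 21.691 days.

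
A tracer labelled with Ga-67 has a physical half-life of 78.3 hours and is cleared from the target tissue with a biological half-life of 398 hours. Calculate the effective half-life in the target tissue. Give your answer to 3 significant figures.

65.4 hours

1/t_eff = 1/t_phys + 1/t_biol = 1/78.3 + 1/398 = 0.015284 per hour.
t_eff = 78.3 × 398 / (78.3 + 398) ≈ 65.428 hours.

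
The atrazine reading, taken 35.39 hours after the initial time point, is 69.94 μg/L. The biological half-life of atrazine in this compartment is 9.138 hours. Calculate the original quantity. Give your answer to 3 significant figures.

Number of half-lives elapsed: n = 35.39/9.138 ≈ 3.8728.
A₀ = A × 2^n = 69.94 × 2^3.8728 = 69.94 × 14.65 ≈ 1024.6 μg/L.

1020 μg/L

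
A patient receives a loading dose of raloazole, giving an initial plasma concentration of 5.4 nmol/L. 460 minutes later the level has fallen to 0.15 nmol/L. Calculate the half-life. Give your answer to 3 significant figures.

89.0 minutes

A/A₀ = 0.15/5.4 ≈ 0.027778.
n = log₂(36) ≈ 5.1699 half-lives elapsed in 460 minutes.
t½ = 460/5.1699 ≈ 88.976 minutes.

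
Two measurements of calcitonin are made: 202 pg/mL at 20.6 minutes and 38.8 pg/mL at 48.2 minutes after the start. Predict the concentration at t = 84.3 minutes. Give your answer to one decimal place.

Over Δt = 48.2 − 20.6 = 27.6 minutes, the level fell by a factor of 202/38.8 ≈ 5.2062.
n = log₂(5.2062) ≈ 2.3802 half-lives, so t½ = 27.6/2.3802 ≈ 11.596 minutes.
From t = 48.2 to t = 84.3: 38.8 × (1/2)^((84.3−48.2)/11.596) ≈ 4.4838 pg/mL.

4.5 pg/mL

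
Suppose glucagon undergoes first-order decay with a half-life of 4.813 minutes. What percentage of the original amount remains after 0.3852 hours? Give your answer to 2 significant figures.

0.3852 hours = 23.112 minutes.
n = 23.112/4.813 ≈ 4.802 half-lives.
Fraction remaining = (1/2)^4.802 ≈ 0.035847, i.e. 3.5847%.

3.6%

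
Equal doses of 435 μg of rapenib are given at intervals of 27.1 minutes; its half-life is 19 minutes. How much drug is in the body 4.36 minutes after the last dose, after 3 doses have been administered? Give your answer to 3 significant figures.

560 μg

The 3 doses were given 58.56, 31.46, 4.36 minutes ago.
Total = 435·(1/2)^(58.56/19) + 435·(1/2)^(31.46/19) + 435·(1/2)^(4.36/19)
      = 51.367 + 138.05 + 371.03 ≈ 560.45 μg.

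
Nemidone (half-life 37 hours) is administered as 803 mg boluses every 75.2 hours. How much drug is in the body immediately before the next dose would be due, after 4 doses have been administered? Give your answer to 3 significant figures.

The 4 doses were given 300.8, 225.6, 150.4, 75.2 hours ago.
Total = 803·(1/2)^(300.8/37) + 803·(1/2)^(225.6/37) + 803·(1/2)^(150.4/37) + 803·(1/2)^(75.2/37)
      = 2.867 + 11.729 + 47.981 + 196.29 ≈ 258.86 mg.

259 mg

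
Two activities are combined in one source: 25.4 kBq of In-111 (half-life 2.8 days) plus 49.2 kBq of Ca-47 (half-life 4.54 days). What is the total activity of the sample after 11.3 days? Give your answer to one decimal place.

10.3 kBq

In-111: 25.4 × (1/2)^(11.3/2.8) = 25.4 × (1/2)^4.0357 ≈ 1.5487 kBq.
Ca-47: 49.2 × (1/2)^(11.3/4.54) = 49.2 × (1/2)^2.489 ≈ 8.7641 kBq.
Total = 1.5487 + 8.7641 ≈ 10.313 kBq.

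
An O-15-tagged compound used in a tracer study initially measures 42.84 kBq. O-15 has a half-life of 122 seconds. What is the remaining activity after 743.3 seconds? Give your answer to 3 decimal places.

Number of half-lives: n = 743.3/122 ≈ 6.0926.
Remaining = 42.84 × (1/2)^6.0926 = 42.84 × 0.014653 ≈ 0.62775 kBq.

0.628 kBq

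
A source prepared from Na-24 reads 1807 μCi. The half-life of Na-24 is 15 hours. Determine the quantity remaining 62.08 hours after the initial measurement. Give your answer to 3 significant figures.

Number of half-lives: n = 62.08/15 ≈ 4.1387.
Remaining = 1807 × (1/2)^4.1387 = 1807 × 0.056772 ≈ 102.59 μCi.

103 μCi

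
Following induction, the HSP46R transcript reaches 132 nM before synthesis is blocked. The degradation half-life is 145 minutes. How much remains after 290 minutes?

Elapsed time is 2 half-lives (290/145).
Each half-life halves the amount: 132 × (1/2)^2 = 132/4 = 33 nM.

33 nM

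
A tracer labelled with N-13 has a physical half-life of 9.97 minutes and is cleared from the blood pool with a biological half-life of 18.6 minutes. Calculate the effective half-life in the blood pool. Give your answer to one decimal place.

6.5 minutes

1/t_eff = 1/t_phys + 1/t_biol = 1/9.97 + 1/18.6 = 0.15406 per minute.
t_eff = 9.97 × 18.6 / (9.97 + 18.6) ≈ 6.4908 minutes.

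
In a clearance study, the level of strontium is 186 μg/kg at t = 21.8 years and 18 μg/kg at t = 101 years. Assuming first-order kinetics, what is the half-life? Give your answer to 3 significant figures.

Over Δt = 101 − 21.8 = 79.2 years, the level fell by a factor of 186/18 ≈ 10.333.
n = log₂(10.333) ≈ 3.3692 half-lives, so t½ = 79.2/3.3692 ≈ 23.507 years.

23.5 years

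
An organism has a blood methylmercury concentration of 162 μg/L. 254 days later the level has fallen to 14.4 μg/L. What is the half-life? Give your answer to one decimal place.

A/A₀ = 14.4/162 ≈ 0.088889.
n = log₂(11.25) ≈ 3.4919 half-lives elapsed in 254 days.
t½ = 254/3.4919 ≈ 72.741 days.

72.7 days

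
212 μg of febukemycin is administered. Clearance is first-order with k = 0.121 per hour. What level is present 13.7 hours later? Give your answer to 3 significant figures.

t½ = ln 2 / k = 0.69315 / 0.121 ≈ 5.7285 hours.
Number of half-lives: n = 13.7/5.7285 ≈ 2.3916.
Remaining = 212 × (1/2)^2.3916 = 212 × 0.19058 ≈ 40.402 μg.

40.4 μg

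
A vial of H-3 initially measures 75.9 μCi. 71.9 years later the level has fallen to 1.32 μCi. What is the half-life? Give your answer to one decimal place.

A/A₀ = 1.32/75.9 ≈ 0.017391.
n = log₂(57.5) ≈ 5.8455 half-lives elapsed in 71.9 years.
t½ = 71.9/5.8455 ≈ 12.3 years.

12.3 years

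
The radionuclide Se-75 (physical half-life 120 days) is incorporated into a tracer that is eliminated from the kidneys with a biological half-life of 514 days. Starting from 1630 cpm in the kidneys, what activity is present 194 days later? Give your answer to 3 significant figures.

1/t_eff = 1/t_phys + 1/t_biol = 1/120 + 1/514 = 0.010279 per day.
t_eff = 120 × 514 / (120 + 514) ≈ 97.287 days.
Remaining = 1630 × (1/2)^(194/97.287) = 1630 × (1/2)^1.9941 ≈ 409.17 cpm.

409 cpm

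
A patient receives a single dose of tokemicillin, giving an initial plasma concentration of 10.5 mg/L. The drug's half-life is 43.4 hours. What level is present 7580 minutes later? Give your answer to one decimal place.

1.4 mg/L

Convert the elapsed time: 7580 minutes = 126.333 hours.
Number of half-lives: n = 126.333/43.4 ≈ 2.9109.
Remaining = 10.5 × (1/2)^2.9109 = 10.5 × 0.13296 ≈ 1.3961 mg/L.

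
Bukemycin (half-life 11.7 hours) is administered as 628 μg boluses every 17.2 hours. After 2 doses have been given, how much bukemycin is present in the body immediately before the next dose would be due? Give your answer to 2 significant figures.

The 2 doses were given 34.4, 17.2 hours ago.
Total = 628·(1/2)^(34.4/11.7) + 628·(1/2)^(17.2/11.7)
      = 81.824 + 226.68 ≈ 308.51 μg.

310 μg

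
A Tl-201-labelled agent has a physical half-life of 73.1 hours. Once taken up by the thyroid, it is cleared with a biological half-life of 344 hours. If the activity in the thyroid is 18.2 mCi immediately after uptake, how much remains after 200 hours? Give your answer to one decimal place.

1/t_eff = 1/t_phys + 1/t_biol = 1/73.1 + 1/344 = 0.016587 per hour.
t_eff = 73.1 × 344 / (73.1 + 344) ≈ 60.289 hours.
Remaining = 18.2 × (1/2)^(200/60.289) = 18.2 × (1/2)^3.3174 ≈ 1.8258 mCi.

1.8 mCi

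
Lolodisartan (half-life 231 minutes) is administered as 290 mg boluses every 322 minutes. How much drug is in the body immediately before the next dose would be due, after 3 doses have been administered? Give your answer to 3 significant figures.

The 3 doses were given 966, 644, 322 minutes ago.
Total = 290·(1/2)^(966/231) + 290·(1/2)^(644/231) + 290·(1/2)^(322/231)
      = 15.979 + 41.992 + 110.35 ≈ 168.32 mg.

168 mg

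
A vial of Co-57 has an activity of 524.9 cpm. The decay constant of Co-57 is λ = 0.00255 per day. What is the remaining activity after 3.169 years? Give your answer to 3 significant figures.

t½ = ln 2 / λ = 0.69315 / 0.00255 ≈ 271.82 days.
Convert the elapsed time: 3.169 years = 1156.68 days.
Number of half-lives: n = 1156.68/271.82 ≈ 4.2553.
Remaining = 524.9 × (1/2)^4.2553 = 524.9 × 0.052363 ≈ 27.486 cpm.

27.5 cpm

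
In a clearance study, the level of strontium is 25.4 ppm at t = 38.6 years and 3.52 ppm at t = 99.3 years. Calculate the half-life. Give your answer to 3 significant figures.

21.3 years

Over Δt = 99.3 − 38.6 = 60.7 years, the level fell by a factor of 25.4/3.52 ≈ 7.2159.
n = log₂(7.2159) ≈ 2.8512 half-lives, so t½ = 60.7/2.8512 ≈ 21.289 years.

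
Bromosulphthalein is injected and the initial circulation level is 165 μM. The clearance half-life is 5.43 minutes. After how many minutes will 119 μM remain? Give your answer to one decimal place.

Fraction remaining = 119/165 ≈ 0.72121.
n = log₂(165/119) = ln(1.3866)/ln 2 ≈ 0.4715 half-lives.
t = n × t½ = 0.4715 × 5.43 ≈ 2.5603 minutes.

2.6 minutes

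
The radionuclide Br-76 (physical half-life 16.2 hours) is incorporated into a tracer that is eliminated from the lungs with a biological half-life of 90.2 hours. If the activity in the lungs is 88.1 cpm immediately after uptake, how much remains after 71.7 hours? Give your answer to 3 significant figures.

2.36 cpm

1/t_eff = 1/t_phys + 1/t_biol = 1/16.2 + 1/90.2 = 0.072815 per hour.
t_eff = 16.2 × 90.2 / (16.2 + 90.2) ≈ 13.733 hours.
Remaining = 88.1 × (1/2)^(71.7/13.733) = 88.1 × (1/2)^5.2208 ≈ 2.3624 cpm.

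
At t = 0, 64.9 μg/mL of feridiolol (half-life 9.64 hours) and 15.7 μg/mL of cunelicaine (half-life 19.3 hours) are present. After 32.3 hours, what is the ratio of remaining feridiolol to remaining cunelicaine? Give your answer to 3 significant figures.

1.29

feridiolol: 64.9 × (1/2)^(32.3/9.64) = 64.9 × (1/2)^3.3506 ≈ 6.3622 μg/mL.
cunelicaine: 15.7 × (1/2)^(32.3/19.3) = 15.7 × (1/2)^1.6736 ≈ 4.9216 μg/mL.
Ratio ≈ 6.3622 / 4.9216 ≈ 1.2927.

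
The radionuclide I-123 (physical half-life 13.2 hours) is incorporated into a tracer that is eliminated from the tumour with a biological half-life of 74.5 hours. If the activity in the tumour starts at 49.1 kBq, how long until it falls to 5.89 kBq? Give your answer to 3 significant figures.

34.3 hours

1/t_eff = 1/t_phys + 1/t_biol = 1/13.2 + 1/74.5 = 0.08918 per hour.
t_eff = 13.2 × 74.5 / (13.2 + 74.5) ≈ 11.213 hours.
n = log₂(49.1/5.89) ≈ 3.0594; t = 3.0594 × 11.213 ≈ 34.306 hours.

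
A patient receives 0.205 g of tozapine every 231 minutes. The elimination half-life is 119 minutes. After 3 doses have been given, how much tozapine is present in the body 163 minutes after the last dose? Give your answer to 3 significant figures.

The 3 doses were given 625, 394, 163 minutes ago.
Total = 0.205·(1/2)^(625/119) + 0.205·(1/2)^(394/119) + 0.205·(1/2)^(163/119)
      = 0.0053792 + 0.020657 + 0.079327 ≈ 0.10536 g.

0.105 g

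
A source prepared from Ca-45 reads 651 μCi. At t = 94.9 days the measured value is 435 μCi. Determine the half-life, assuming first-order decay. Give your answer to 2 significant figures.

A/A₀ = 435/651 ≈ 0.6682.
n = log₂(1.4966) ≈ 0.58164 half-lives elapsed in 94.9 days.
t½ = 94.9/0.58164 ≈ 163.16 days.

160 days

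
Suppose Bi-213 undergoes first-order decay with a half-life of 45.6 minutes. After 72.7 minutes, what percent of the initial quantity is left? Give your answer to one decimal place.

n = 72.7/45.6 ≈ 1.5943 half-lives.
Fraction remaining = (1/2)^1.5943 ≈ 0.33118, i.e. 33.118%.

33.1%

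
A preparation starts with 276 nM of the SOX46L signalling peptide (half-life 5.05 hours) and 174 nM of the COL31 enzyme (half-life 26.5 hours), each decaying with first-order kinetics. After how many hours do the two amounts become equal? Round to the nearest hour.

Set 276·(1/2)^(t/5.05) = 174·(1/2)^(t/26.5).
Taking log₂: log₂(276/174) = t·(1/5.05 − 1/26.5).
log₂(1.5862) = 0.66558; 1/5.05 − 1/26.5 = 0.16028.
t = 0.66558 / 0.16028 ≈ 4.1525 hours.

4 hours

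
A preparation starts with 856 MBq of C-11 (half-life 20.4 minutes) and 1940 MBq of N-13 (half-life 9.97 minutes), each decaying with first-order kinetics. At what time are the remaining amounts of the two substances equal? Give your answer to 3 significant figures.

Set 856·(1/2)^(t/20.4) = 1940·(1/2)^(t/9.97).
Taking log₂: log₂(856/1940) = t·(1/20.4 − 1/9.97).
log₂(0.44124) = -1.1804; 1/20.4 − 1/9.97 = -0.051281.
t = -1.1804 / -0.051281 ≈ 23.018 minutes.

23.0 minutes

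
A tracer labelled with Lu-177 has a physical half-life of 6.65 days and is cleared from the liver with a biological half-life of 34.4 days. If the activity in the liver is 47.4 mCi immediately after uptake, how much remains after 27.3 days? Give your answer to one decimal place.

1.6 mCi

1/t_eff = 1/t_phys + 1/t_biol = 1/6.65 + 1/34.4 = 0.17945 per day.
t_eff = 6.65 × 34.4 / (6.65 + 34.4) ≈ 5.5727 days.
Remaining = 47.4 × (1/2)^(27.3/5.5727) = 47.4 × (1/2)^4.8989 ≈ 1.5888 mCi.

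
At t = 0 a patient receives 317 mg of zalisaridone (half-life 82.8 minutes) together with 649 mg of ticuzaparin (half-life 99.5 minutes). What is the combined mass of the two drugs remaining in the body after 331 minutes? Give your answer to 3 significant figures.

84.5 mg

zalisaridone: 317 × (1/2)^(331/82.8) = 317 × (1/2)^3.9976 ≈ 19.846 mg.
ticuzaparin: 649 × (1/2)^(331/99.5) = 649 × (1/2)^3.3266 ≈ 64.689 mg.
Total = 19.846 + 64.689 ≈ 84.534 mg.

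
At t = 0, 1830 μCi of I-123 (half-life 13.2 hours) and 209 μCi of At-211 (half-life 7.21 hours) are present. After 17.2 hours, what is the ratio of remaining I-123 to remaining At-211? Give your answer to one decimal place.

I-123: 1830 × (1/2)^(17.2/13.2) = 1830 × (1/2)^1.303 ≈ 741.65 μCi.
At-211: 209 × (1/2)^(17.2/7.21) = 209 × (1/2)^2.3856 ≈ 39.996 μCi.
Ratio ≈ 741.65 / 39.996 ≈ 18.543.

18.5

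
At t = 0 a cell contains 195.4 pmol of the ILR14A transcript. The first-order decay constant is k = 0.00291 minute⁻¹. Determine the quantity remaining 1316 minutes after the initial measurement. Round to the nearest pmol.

4 pmol

t½ = ln 2 / k = 0.69315 / 0.00291 ≈ 238.19 minutes.
Number of half-lives: n = 1316/238.19 ≈ 5.5249.
Remaining = 195.4 × (1/2)^5.5249 = 195.4 × 0.021719 ≈ 4.2439 pmol.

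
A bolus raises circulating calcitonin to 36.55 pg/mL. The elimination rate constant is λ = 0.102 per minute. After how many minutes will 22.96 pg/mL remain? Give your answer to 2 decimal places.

t½ = ln 2 / λ = 0.69315 / 0.102 ≈ 6.7956 minutes.
Fraction remaining = 22.96/36.55 ≈ 0.62818.
n = log₂(36.55/22.96) = ln(1.5919)/ln 2 ≈ 0.67075 half-lives.
t = n × t½ = 0.67075 × 6.7956 ≈ 4.5581 minutes.

4.56 minutes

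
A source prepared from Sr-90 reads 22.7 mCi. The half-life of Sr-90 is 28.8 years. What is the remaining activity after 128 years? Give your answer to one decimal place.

1.0 mCi

Number of half-lives: n = 128/28.8 ≈ 4.4444.
Remaining = 22.7 × (1/2)^4.4444 = 22.7 × 0.045929 ≈ 1.0426 mCi.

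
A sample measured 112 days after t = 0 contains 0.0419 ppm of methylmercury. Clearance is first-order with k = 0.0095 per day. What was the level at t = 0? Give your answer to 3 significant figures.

t½ = ln 2 / k = 0.69315 / 0.0095 ≈ 72.963 days.
Number of half-lives elapsed: n = 112/72.963 ≈ 1.535.
A₀ = A × 2^n = 0.0419 × 2^1.535 = 0.0419 × 2.8979 ≈ 0.12142 ppm.

0.121 ppm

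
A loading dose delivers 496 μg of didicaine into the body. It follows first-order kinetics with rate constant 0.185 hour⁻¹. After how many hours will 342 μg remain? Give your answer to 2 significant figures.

2.0 hours

t½ = ln 2 / λ = 0.69315 / 0.185 ≈ 3.7467 hours.
Fraction remaining = 342/496 ≈ 0.68952.
n = log₂(496/342) = ln(1.4503)/ln 2 ≈ 0.53634 half-lives.
t = n × t½ = 0.53634 × 3.7467 ≈ 2.0095 hours.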